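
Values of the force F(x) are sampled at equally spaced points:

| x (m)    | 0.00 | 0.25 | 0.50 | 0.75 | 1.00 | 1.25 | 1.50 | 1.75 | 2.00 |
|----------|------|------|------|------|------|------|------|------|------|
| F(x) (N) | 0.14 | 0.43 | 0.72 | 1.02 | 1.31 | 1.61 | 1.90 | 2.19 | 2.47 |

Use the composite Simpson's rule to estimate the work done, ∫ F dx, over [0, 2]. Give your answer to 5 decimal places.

2.62250

h = 0.25, n = 8.
(h/3)·[y₀ + 4y₁ + 2y₂ + 4y₃ + 2y₄ + 4y₅ + 2y₆ + 4y₇ + y₈] = 0.083333·(31.47) = 2.62250.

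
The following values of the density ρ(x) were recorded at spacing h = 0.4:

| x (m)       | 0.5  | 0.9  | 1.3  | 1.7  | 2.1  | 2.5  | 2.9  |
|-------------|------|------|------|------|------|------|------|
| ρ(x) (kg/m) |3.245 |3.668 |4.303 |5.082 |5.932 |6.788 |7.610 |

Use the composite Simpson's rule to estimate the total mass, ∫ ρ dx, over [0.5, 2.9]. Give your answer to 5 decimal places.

h = 0.4, n = 6.
(h/3)·[y₀ + 4y₁ + 2y₂ + 4y₃ + 2y₄ + 4y₅ + y₆] = 0.133333·(93.477) = 12.46360.

12.46360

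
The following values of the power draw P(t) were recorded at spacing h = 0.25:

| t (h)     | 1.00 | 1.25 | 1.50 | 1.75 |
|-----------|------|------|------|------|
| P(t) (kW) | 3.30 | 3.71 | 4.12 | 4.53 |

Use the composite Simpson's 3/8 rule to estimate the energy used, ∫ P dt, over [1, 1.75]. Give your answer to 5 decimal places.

2.93625

h = 0.25, n = 3.
(3h/8)·[y₀ + 3y₁ + 3y₂ + y₃] = 0.09375·(31.32) = 2.93625.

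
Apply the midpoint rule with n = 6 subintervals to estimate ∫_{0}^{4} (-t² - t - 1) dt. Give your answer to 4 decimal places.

h = (4 − 0)/6 = 0.666667.
Midpoints m₁,…,m₆ = 0.333333, 1, 1.666667, 2.333333, 3, 3.666667.
f(m₁)=-1.444444, f(m₂)=-3, f(m₃)=-5.444444, f(m₄)=-8.777778, f(m₅)=-13, f(m₆)=-18.111111.
h·[f(m₁) + f(m₂) + f(m₃) + f(m₄) + f(m₅) + f(m₆)] = 0.666667·(-49.777778) = -33.1852.

-33.1852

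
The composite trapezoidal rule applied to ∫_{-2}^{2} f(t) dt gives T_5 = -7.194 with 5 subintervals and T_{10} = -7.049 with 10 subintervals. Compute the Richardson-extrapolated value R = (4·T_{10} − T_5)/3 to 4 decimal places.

R = (4·T_{10} − T_5) / 3 = (4·(-7.049) − (-7.194))/3 = (-21.002)/3 = -7.0007.

-7.0007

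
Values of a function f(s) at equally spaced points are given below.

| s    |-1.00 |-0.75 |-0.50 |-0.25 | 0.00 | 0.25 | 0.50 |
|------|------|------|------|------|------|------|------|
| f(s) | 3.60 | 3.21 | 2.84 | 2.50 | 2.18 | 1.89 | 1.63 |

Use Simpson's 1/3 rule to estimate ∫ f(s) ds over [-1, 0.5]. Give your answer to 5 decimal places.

3.80583

h = 0.25, n = 6.
(h/3)·[y₀ + 4y₁ + 2y₂ + 4y₃ + 2y₄ + 4y₅ + y₆] = 0.083333·(45.67) = 3.80583.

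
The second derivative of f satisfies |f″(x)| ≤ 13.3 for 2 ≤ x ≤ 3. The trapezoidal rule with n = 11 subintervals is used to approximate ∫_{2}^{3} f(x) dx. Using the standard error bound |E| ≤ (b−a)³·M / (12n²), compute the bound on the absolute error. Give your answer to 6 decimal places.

|E| ≤ (1)³·13.3 / (12·11²) = 13.3/1452 = 0.009160.

0.009160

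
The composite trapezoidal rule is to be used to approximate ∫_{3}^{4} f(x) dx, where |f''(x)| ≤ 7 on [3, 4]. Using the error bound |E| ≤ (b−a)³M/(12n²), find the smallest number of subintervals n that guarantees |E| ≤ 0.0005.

Need 7/(12n²) ≤ 0.0005.
n² ≥ 7/(12·0.0005) = 1166.67 ⇒ n ≥ 34.1565, so the smallest n is 35.

35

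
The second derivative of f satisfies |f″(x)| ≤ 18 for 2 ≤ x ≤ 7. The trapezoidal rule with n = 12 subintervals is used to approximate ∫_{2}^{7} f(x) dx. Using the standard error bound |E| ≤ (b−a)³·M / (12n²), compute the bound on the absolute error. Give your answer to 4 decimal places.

1.3021

|E| ≤ (5)³·18 / (12·12²) = 2250/1728 = 1.3021.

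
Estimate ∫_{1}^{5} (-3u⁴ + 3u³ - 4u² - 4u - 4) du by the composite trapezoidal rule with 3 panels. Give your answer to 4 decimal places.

h = (5 − 1)/3 = 1.333333.
Nodes u₀,…,u₃ = 1, 2.333333, 3.666667, 5.
f(u) = -3u⁴ + 3u³ - 4u² - 4u - 4: f₀=-12, f₁=-85.925926, f₂=-466.814815, f₃=-1624.
(h/2)·[f₀ + 2f₁ + 2f₂ + f₃] = 0.666667·(-2741.481481) = -1827.6543.

-1827.6543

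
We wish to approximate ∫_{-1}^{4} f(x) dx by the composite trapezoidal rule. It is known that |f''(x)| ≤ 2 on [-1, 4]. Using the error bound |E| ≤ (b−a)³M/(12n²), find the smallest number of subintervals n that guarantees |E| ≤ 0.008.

Need 250/(12n²) ≤ 0.008.
n² ≥ 250/(12·0.008) = 2604.17 ⇒ n ≥ 51.0310, so the smallest n is 52.

52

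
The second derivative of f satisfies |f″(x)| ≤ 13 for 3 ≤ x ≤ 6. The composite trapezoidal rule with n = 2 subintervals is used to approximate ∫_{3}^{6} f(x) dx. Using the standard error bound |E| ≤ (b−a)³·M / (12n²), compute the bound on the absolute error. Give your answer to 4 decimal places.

7.3125

|E| ≤ (3)³·13 / (12·2²) = 351/48 = 7.3125.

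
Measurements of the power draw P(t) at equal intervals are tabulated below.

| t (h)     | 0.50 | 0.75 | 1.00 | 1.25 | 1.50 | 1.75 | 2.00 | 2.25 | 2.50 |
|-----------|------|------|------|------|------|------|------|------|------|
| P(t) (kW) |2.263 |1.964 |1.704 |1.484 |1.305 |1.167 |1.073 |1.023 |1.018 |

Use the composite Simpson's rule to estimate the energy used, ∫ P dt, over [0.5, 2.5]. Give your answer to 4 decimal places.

h = 0.25, n = 8.
(h/3)·[y₀ + 4y₁ + 2y₂ + 4y₃ + 2y₄ + 4y₅ + 2y₆ + 4y₇ + y₈] = 0.083333·(33.997) = 2.8331.

2.8331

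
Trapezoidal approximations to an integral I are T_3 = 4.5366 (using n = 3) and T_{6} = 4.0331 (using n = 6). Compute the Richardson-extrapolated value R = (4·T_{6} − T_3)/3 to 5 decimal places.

R = (4·T_{6} − T_3) / 3 = (4·4.0331 − 4.5366)/3 = (11.5958)/3 = 3.86527.

3.86527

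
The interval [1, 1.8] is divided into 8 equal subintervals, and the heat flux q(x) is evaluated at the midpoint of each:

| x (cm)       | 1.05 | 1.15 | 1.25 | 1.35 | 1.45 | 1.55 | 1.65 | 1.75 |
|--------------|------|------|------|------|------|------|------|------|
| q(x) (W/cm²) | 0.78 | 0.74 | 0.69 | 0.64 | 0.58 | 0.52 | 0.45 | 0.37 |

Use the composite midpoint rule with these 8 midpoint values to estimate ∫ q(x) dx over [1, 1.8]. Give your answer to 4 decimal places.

0.4770

h = 0.1, n = 8.
h·[y(m₁) + y(m₂) + y(m₃) + y(m₄) + y(m₅) + y(m₆) + y(m₇) + y(m₈)] = 0.1·(4.77) = 0.4770.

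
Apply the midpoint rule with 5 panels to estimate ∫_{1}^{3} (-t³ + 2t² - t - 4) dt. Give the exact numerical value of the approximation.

h = (3 − 1)/5 = 0.4.
Midpoints m₁,…,m₅ = 1.2, 1.6, 2, 2.4, 2.8.
f(m₁)=-4.048, f(m₂)=-4.576, f(m₃)=-6, f(m₄)=-8.704, f(m₅)=-13.072.
h·[f(m₁) + f(m₂) + f(m₃) + f(m₄) + f(m₅)] = 0.4·(-36.4) = -14.56.

-14.56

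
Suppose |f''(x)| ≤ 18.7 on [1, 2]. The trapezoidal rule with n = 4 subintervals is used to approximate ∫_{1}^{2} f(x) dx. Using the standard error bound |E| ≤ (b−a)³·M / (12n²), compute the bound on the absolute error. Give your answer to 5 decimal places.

0.09740

|E| ≤ (1)³·18.7 / (12·4²) = 18.7/192 = 0.09740.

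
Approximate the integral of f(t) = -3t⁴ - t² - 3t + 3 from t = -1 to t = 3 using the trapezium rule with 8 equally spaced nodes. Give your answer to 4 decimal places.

-165.0512

h = (3 − (-1))/7 = 0.571429.
Nodes t₀,…,t₇ = -1, -0.428571, 0.142857, 0.714286, 1.285714, 1.857143, 2.428571, 3.
f(t) = -3t⁴ - t² - 3t + 3: f₀=2, f₁=4.000833, f₂=2.549771, f₃=-0.433986, f₄=-10.708038, f₅=-41.706789, f₆=-114.541441, f₇=-258.
(h/2)·[f₀ + 2f₁ + 2f₂ + 2f₃ + 2f₄ + 2f₅ + 2f₆ + f₇] = 0.285714·(-577.679300) = -165.0512.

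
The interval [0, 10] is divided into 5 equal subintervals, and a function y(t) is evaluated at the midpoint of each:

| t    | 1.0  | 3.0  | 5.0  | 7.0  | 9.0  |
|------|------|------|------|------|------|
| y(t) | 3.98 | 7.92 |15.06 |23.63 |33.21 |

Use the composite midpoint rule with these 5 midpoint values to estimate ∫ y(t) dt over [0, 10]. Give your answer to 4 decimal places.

167.6000

h = 2, n = 5.
h·[y(m₁) + y(m₂) + y(m₃) + y(m₄) + y(m₅)] = 2·(83.80) = 167.6000.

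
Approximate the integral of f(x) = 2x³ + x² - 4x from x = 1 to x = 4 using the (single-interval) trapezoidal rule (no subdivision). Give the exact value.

190.5

T = (b−a)/2 · [f(1) + f(4)] = 1.5·[(-1) + 128] = 190.5.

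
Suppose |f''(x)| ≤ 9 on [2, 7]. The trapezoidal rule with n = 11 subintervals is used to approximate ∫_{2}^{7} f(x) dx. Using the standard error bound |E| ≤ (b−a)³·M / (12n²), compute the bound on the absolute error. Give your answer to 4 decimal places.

|E| ≤ (5)³·9 / (12·11²) = 1125/1452 = 0.7748.

0.7748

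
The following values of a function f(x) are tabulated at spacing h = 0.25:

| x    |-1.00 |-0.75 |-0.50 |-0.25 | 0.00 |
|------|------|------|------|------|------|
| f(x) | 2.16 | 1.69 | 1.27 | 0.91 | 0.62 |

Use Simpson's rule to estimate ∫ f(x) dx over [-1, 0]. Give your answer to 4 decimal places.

h = 0.25, n = 4.
(h/3)·[y₀ + 4y₁ + 2y₂ + 4y₃ + y₄] = 0.083333·(15.72) = 1.3100.

1.3100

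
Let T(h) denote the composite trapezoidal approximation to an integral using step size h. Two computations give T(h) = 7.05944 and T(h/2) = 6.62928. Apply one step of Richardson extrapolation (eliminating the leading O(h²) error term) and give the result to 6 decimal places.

R = (4·T(h/2) − T(h)) / 3 = (4·6.62928 − 7.05944)/3 = (19.45768)/3 = 6.485893.

6.485893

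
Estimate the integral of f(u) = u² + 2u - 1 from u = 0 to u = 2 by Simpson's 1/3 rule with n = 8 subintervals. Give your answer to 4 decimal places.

4.6667

h = (2 − 0)/8 = 0.25.
Nodes u₀,…,u₈ = 0, 0.25, 0.5, 0.75, 1, 1.25, 1.5, 1.75, 2.
f(u) = u² + 2u - 1: f₀=-1, f₁=-0.4375, f₂=0.25, f₃=1.0625, f₄=2, f₅=3.0625, f₆=4.25, f₇=5.5625, f₈=7.
(h/3)·[f₀ + 4f₁ + 2f₂ + 4f₃ + 2f₄ + 4f₅ + 2f₆ + 4f₇ + f₈] = 0.083333·(56) = 4.6667.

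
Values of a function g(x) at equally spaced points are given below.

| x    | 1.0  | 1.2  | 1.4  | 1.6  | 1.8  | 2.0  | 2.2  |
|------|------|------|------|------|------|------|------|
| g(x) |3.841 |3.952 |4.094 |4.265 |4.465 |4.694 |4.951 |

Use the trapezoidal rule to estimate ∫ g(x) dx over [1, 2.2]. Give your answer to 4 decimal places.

5.1732

h = 0.2, n = 6.
(h/2)·[y₀ + 2y₁ + 2y₂ + 2y₃ + 2y₄ + 2y₅ + y₆] = 0.1·(51.732) = 5.1732.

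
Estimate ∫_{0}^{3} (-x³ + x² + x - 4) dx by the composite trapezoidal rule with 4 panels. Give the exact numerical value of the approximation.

-19.734375

h = (3 − 0)/4 = 0.75.
Nodes x₀,…,x₄ = 0, 0.75, 1.5, 2.25, 3.
f(x) = -x³ + x² + x - 4: f₀=-4, f₁=-3.109375, f₂=-3.625, f₃=-8.078125, f₄=-19.
(h/2)·[f₀ + 2f₁ + 2f₂ + 2f₃ + f₄] = 0.375·(-52.625) = -19.734375.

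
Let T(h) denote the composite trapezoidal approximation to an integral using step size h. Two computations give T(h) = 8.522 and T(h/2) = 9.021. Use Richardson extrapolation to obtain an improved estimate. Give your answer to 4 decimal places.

9.1873

R = (4·T(h/2) − T(h)) / 3 = (4·9.021 − 8.522)/3 = (27.562)/3 = 9.1873.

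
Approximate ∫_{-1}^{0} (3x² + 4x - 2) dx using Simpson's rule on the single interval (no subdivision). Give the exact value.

S = (b−a)/6 · [f(-1) + 4f(-0.5) + f(0)] = 0.166667·[(-3) + 4·(-3.25) + (-2)] = -3.

-3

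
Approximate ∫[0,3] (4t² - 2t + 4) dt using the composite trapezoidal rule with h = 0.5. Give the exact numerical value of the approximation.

39.5

h = (3 − 0)/6 = 0.5.
Nodes t₀,…,t₆ = 0, 0.5, 1, 1.5, 2, 2.5, 3.
f(t) = 4t² - 2t + 4: f₀=4, f₁=4, f₂=6, f₃=10, f₄=16, f₅=24, f₆=34.
(h/2)·[f₀ + 2f₁ + 2f₂ + 2f₃ + 2f₄ + 2f₅ + f₆] = 0.25·(158) = 39.5.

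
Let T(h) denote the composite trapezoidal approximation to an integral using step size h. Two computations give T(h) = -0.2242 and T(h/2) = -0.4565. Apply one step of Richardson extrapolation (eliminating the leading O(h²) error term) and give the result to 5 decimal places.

-0.53393

R = (4·T(h/2) − T(h)) / 3 = (4·(-0.4565) − (-0.2242))/3 = (-1.6018)/3 = -0.53393.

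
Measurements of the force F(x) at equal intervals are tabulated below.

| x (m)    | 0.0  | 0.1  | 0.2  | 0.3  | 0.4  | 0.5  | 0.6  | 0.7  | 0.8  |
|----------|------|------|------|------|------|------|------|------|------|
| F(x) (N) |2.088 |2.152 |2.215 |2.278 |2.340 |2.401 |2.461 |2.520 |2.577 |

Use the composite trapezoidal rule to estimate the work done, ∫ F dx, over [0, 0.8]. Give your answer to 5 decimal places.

1.86995

h = 0.1, n = 8.
(h/2)·[y₀ + 2y₁ + 2y₂ + 2y₃ + 2y₄ + 2y₅ + 2y₆ + 2y₇ + y₈] = 0.05·(37.399) = 1.86995.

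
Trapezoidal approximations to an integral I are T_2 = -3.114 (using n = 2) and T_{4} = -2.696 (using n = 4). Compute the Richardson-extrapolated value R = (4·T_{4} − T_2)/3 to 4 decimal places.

R = (4·T_{4} − T_2) / 3 = (4·(-2.696) − (-3.114))/3 = (-7.670)/3 = -2.5567.

-2.5567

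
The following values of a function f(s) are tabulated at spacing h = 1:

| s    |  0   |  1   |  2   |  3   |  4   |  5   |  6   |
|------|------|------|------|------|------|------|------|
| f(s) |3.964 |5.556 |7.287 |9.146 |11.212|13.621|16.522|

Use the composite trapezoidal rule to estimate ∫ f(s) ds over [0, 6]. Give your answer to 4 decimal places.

57.0650

h = 1, n = 6.
(h/2)·[y₀ + 2y₁ + 2y₂ + 2y₃ + 2y₄ + 2y₅ + y₆] = 0.5·(114.130) = 57.0650.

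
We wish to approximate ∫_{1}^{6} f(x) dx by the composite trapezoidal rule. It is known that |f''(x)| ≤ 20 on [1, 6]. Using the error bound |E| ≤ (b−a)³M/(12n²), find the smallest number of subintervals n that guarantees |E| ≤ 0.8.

Need 2500/(12n²) ≤ 0.8.
n² ≥ 2500/(12·0.8) = 260.417 ⇒ n ≥ 16.1374, so the smallest n is 17.

17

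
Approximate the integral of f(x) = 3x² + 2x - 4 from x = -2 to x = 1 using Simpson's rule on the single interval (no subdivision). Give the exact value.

-6

S = (b−a)/6 · [f(-2) + 4f(-0.5) + f(1)] = 0.5·[4 + 4·(-4.25) + 1] = -6.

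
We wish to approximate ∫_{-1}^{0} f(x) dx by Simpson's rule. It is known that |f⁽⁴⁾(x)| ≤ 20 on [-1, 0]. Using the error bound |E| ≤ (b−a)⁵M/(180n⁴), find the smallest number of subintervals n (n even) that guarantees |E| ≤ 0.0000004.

24

Need 20/(180n⁴) ≤ 0.0000004.
n⁴ ≥ 20/(180·0.0000004) = 277778 ⇒ n ≥ 22.9575, so the smallest even n is 24. (n must be even for Simpson's rule.)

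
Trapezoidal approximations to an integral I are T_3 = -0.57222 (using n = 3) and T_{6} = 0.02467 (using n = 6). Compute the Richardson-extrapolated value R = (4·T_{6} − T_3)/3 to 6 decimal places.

R = (4·T_{6} − T_3) / 3 = (4·0.02467 − (-0.57222))/3 = (0.67090)/3 = 0.223633.

0.223633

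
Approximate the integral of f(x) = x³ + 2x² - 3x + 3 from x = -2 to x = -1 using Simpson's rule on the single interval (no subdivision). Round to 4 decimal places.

S = (b−a)/6 · [f(-2) + 4f(-1.5) + f(-1)] = 0.166667·[9 + 4·8.625 + 7] = 8.4167.

8.4167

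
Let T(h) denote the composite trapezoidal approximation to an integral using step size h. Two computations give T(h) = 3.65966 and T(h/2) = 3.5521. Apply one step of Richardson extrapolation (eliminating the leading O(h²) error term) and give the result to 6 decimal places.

R = (4·T(h/2) − T(h)) / 3 = (4·3.5521 − 3.65966)/3 = (10.54874)/3 = 3.516247.

3.516247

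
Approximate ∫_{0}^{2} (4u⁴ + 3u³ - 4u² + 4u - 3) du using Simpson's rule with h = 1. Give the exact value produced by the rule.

h = (2 − 0)/2 = 1.
Nodes u₀,…,u₂ = 0, 1, 2.
f(u) = 4u⁴ + 3u³ - 4u² + 4u - 3: f₀=-3, f₁=4, f₂=77.
(h/3)·[f₀ + 4f₁ + f₂] = 0.333333·(90) = 30.

30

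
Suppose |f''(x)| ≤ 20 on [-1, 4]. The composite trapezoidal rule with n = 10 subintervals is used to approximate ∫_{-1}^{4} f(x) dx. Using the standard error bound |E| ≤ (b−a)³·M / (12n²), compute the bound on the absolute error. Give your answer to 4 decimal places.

2.0833

|E| ≤ (5)³·20 / (12·10²) = 2500/1200 = 2.0833.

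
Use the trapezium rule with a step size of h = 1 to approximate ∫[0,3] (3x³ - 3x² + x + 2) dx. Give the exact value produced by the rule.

49.5

h = (3 − 0)/3 = 1.
Nodes x₀,…,x₃ = 0, 1, 2, 3.
f(x) = 3x³ - 3x² + x + 2: f₀=2, f₁=3, f₂=16, f₃=59.
(h/2)·[f₀ + 2f₁ + 2f₂ + f₃] = 0.5·(99) = 49.5.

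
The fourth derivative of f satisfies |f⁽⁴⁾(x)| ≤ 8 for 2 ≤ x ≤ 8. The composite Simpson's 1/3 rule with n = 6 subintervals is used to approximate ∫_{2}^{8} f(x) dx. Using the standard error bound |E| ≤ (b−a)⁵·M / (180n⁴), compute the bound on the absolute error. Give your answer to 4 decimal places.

|E| ≤ (6)⁵·8 / (180·6⁴) = 62208/233280 = 0.2667.

0.2667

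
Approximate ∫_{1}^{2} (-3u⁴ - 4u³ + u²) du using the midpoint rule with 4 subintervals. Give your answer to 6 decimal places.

h = (2 − 1)/4 = 0.25.
Midpoints m₁,…,m₄ = 1.125, 1.375, 1.625, 1.875.
f(m₁)=-9.235107421875, f(m₂)=-19.231201171875, f(m₃)=-35.442138671875, f(m₄)=-59.930419921875.
h·[f(m₁) + f(m₂) + f(m₃) + f(m₄)] = 0.25·(-123.8388671875) = -30.959717.

-30.959717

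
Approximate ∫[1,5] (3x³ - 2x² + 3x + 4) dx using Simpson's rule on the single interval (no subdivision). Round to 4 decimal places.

437.3333

S = (b−a)/6 · [f(1) + 4f(3) + f(5)] = 0.666667·[8 + 4·76 + 344] = 437.3333.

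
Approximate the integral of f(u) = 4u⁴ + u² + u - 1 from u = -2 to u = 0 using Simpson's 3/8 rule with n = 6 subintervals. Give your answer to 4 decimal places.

h = (0 − (-2))/6 = 0.333333.
Nodes u₀,…,u₆ = -2, -1.666667, -1.333333, -1, -0.666667, -0.333333, 0.
f(u) = 4u⁴ + u² + u - 1: f₀=65, f₁=30.975309, f₂=12.086420, f₃=3, f₄=-0.432099, f₅=-1.172840, f₆=-1.
(3h/8)·[f₀ + 3f₁ + 3f₂ + 2f₃ + 3f₄ + 3f₅ + f₆] = 0.125·(194.370370) = 24.2963.

24.2963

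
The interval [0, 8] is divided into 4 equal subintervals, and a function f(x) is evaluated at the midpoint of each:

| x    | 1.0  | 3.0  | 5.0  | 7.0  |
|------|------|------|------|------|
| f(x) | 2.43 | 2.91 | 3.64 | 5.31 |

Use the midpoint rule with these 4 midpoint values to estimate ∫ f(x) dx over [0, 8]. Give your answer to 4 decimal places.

h = 2, n = 4.
h·[y(m₁) + y(m₂) + y(m₃) + y(m₄)] = 2·(14.29) = 28.5800.

28.5800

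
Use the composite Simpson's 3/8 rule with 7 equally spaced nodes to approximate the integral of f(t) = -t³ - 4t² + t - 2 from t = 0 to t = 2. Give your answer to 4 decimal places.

-16.6667

h = (2 − 0)/6 = 0.333333.
Nodes t₀,…,t₆ = 0, 0.333333, 0.666667, 1, 1.333333, 1.666667, 2.
f(t) = -t³ - 4t² + t - 2: f₀=-2, f₁=-2.148148, f₂=-3.407407, f₃=-6, f₄=-10.148148, f₅=-16.074074, f₆=-24.
(3h/8)·[f₀ + 3f₁ + 3f₂ + 2f₃ + 3f₄ + 3f₅ + f₆] = 0.125·(-133.333333) = -16.6667.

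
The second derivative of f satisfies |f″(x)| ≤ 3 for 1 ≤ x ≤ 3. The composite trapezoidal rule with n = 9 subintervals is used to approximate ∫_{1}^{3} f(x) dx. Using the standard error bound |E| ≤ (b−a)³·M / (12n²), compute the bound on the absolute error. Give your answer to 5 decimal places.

|E| ≤ (2)³·3 / (12·9²) = 24/972 = 0.02469.

0.02469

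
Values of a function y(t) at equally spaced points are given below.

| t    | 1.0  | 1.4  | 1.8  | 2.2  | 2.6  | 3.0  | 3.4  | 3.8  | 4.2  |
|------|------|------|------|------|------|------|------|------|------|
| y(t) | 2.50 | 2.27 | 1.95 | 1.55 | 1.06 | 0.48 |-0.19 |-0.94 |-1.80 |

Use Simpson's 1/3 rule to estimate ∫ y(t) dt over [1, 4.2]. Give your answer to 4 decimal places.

h = 0.4, n = 8.
(h/3)·[y₀ + 4y₁ + 2y₂ + 4y₃ + 2y₄ + 4y₅ + 2y₆ + 4y₇ + y₈] = 0.133333·(19.78) = 2.6373.

2.6373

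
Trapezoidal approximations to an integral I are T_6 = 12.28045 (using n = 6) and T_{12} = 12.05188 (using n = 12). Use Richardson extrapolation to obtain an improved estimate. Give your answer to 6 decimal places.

11.975690

R = (4·T_{12} − T_6) / 3 = (4·12.05188 − 12.28045)/3 = (35.92707)/3 = 11.975690.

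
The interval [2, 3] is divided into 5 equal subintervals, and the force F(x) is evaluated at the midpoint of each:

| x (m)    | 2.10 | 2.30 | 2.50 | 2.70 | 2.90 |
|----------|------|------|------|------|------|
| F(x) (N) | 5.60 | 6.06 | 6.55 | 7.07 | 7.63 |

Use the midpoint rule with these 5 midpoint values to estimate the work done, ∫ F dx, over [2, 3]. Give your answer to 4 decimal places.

h = 0.2, n = 5.
h·[y(m₁) + y(m₂) + y(m₃) + y(m₄) + y(m₅)] = 0.2·(32.91) = 6.5820.

6.5820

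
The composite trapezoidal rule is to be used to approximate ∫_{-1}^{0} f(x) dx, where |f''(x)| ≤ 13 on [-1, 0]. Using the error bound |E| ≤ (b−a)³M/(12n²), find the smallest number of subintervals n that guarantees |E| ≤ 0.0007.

40

Need 13/(12n²) ≤ 0.0007.
n² ≥ 13/(12·0.0007) = 1547.62 ⇒ n ≥ 39.3398, so the smallest n is 40.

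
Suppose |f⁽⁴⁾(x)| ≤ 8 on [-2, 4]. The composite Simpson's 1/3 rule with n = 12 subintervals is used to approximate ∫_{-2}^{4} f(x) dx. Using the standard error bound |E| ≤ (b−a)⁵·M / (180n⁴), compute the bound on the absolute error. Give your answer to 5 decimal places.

0.01667

|E| ≤ (6)⁵·8 / (180·12⁴) = 62208/3732480 = 0.01667.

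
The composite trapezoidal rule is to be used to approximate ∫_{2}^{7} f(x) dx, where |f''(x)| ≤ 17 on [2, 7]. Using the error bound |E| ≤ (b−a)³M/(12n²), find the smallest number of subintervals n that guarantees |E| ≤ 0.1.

Need 2125/(12n²) ≤ 0.1.
n² ≥ 2125/(12·0.1) = 1770.83 ⇒ n ≥ 42.0813, so the smallest n is 43.

43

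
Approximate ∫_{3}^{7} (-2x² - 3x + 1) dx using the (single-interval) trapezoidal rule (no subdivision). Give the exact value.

T = (b−a)/2 · [f(3) + f(7)] = 2·[(-26) + (-118)] = -288.

-288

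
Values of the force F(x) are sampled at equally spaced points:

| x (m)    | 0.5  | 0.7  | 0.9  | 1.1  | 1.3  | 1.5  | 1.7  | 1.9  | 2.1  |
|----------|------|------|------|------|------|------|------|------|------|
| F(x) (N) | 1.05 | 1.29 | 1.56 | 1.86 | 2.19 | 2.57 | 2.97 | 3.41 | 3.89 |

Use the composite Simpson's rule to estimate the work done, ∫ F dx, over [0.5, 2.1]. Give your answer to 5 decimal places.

h = 0.2, n = 8.
(h/3)·[y₀ + 4y₁ + 2y₂ + 4y₃ + 2y₄ + 4y₅ + 2y₆ + 4y₇ + y₈] = 0.066667·(54.90) = 3.66000.

3.66000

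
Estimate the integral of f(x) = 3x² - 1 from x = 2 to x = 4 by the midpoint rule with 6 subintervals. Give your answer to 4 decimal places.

53.9444

h = (4 − 2)/6 = 0.333333.
Midpoints m₁,…,m₆ = 2.166667, 2.5, 2.833333, 3.166667, 3.5, 3.833333.
f(m₁)=13.083333, f(m₂)=17.75, f(m₃)=23.083333, f(m₄)=29.083333, f(m₅)=35.75, f(m₆)=43.083333.
h·[f(m₁) + f(m₂) + f(m₃) + f(m₄) + f(m₅) + f(m₆)] = 0.333333·(161.833333) = 53.9444.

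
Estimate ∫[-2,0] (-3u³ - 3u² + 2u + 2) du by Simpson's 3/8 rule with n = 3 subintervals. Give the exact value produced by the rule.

4

h = (0 − (-2))/3 = 0.666667.
Nodes u₀,…,u₃ = -2, -1.333333, -0.666667, 0.
f(u) = -3u³ - 3u² + 2u + 2: f₀=10, f₁=1.111111, f₂=0.222222, f₃=2.
(3h/8)·[f₀ + 3f₁ + 3f₂ + f₃] = 0.25·(16) = 4.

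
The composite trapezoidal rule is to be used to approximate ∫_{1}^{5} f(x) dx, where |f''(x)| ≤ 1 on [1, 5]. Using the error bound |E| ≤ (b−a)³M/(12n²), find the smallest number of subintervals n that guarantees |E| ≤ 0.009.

25

Need 64/(12n²) ≤ 0.009.
n² ≥ 64/(12·0.009) = 592.593 ⇒ n ≥ 24.3432, so the smallest n is 25.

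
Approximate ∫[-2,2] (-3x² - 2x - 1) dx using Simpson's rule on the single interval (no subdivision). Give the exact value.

-20

S = (b−a)/6 · [f(-2) + 4f(0) + f(2)] = 0.666667·[(-9) + 4·(-1) + (-17)] = -20.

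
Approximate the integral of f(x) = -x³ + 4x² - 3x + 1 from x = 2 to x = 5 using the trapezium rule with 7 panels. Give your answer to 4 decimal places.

-25.3469

h = (5 − 2)/7 = 0.428571.
Nodes x₀,…,x₇ = 2, 2.428571, 2.857143, 3.285714, 3.714286, 4.142857, 4.571429, 5.
f(x) = -x³ + 4x² - 3x + 1: f₀=3, f₁=2.982507, f₂=1.758017, f₃=-1.145773, f₄=-6.201166, f₅=-13.880466, f₆=-24.655977, f₇=-39.
(h/2)·[f₀ + 2f₁ + 2f₂ + 2f₃ + 2f₄ + 2f₅ + 2f₆ + f₇] = 0.214286·(-118.285714) = -25.3469.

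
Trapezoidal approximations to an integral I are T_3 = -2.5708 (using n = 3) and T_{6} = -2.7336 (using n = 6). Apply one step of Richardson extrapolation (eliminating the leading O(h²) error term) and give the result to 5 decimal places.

R = (4·T_{6} − T_3) / 3 = (4·(-2.7336) − (-2.5708))/3 = (-8.3636)/3 = -2.78787.

-2.78787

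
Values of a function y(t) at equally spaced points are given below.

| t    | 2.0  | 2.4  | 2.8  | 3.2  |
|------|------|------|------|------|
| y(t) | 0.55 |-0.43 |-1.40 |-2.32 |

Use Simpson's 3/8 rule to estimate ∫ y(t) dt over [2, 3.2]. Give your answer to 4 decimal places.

-1.0890

h = 0.4, n = 3.
(3h/8)·[y₀ + 3y₁ + 3y₂ + y₃] = 0.15·(-7.26) = -1.0890.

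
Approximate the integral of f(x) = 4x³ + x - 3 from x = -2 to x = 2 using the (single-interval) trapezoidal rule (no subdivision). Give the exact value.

-12

T = (b−a)/2 · [f(-2) + f(2)] = 2·[(-37) + 31] = -12.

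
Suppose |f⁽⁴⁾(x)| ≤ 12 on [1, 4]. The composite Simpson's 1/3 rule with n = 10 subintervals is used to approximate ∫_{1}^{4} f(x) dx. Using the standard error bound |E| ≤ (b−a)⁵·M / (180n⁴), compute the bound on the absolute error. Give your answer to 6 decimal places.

|E| ≤ (3)⁵·12 / (180·10⁴) = 2916/1800000 = 0.001620.

0.001620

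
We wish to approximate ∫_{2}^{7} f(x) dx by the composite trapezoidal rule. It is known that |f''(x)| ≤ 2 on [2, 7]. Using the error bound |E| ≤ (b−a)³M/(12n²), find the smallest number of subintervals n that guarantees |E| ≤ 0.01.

46

Need 250/(12n²) ≤ 0.01.
n² ≥ 250/(12·0.01) = 2083.33 ⇒ n ≥ 45.6435, so the smallest n is 46.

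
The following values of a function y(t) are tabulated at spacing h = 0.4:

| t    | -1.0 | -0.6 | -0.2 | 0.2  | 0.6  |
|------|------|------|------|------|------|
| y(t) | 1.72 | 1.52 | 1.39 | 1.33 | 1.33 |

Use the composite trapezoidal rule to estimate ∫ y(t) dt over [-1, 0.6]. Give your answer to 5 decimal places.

2.30600

h = 0.4, n = 4.
(h/2)·[y₀ + 2y₁ + 2y₂ + 2y₃ + y₄] = 0.2·(11.53) = 2.30600.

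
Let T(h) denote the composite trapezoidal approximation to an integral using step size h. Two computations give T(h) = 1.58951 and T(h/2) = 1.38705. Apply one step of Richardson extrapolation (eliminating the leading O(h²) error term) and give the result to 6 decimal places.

R = (4·T(h/2) − T(h)) / 3 = (4·1.38705 − 1.58951)/3 = (3.95869)/3 = 1.319563.

1.319563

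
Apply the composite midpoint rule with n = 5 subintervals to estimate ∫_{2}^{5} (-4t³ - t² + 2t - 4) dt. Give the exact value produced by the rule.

-635.13

h = (5 − 2)/5 = 0.6.
Midpoints m₁,…,m₅ = 2.3, 2.9, 3.5, 4.1, 4.7.
f(m₁)=-53.358, f(m₂)=-104.166, f(m₃)=-180.75, f(m₄)=-288.294, f(m₅)=-431.982.
h·[f(m₁) + f(m₂) + f(m₃) + f(m₄) + f(m₅)] = 0.6·(-1058.55) = -635.13.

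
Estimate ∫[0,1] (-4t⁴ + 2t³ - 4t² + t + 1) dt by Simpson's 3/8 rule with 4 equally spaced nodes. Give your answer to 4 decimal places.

-0.1481

h = (1 − 0)/3 = 0.333333.
Nodes t₀,…,t₃ = 0, 0.333333, 0.666667, 1.
f(t) = -4t⁴ + 2t³ - 4t² + t + 1: f₀=1, f₁=0.913580, f₂=-0.308642, f₃=-4.
(3h/8)·[f₀ + 3f₁ + 3f₂ + f₃] = 0.125·(-1.185185) = -0.1481.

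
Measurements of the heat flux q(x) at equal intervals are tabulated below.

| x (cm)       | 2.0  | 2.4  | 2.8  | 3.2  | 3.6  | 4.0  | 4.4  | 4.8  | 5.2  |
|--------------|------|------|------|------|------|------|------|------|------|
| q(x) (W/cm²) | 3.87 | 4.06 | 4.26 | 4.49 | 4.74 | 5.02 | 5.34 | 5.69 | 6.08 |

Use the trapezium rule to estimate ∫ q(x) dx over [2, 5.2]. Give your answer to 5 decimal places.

h = 0.4, n = 8.
(h/2)·[y₀ + 2y₁ + 2y₂ + 2y₃ + 2y₄ + 2y₅ + 2y₆ + 2y₇ + y₈] = 0.2·(77.15) = 15.43000.

15.43000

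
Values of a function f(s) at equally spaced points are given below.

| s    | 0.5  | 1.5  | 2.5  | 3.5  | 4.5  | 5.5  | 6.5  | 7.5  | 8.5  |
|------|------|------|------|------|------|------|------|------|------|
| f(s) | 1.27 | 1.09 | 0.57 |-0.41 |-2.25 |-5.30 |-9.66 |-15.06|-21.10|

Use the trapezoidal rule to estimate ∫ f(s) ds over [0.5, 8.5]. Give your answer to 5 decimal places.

h = 1, n = 8.
(h/2)·[y₀ + 2y₁ + 2y₂ + 2y₃ + 2y₄ + 2y₅ + 2y₆ + 2y₇ + y₈] = 0.5·(-81.87) = -40.93500.

-40.93500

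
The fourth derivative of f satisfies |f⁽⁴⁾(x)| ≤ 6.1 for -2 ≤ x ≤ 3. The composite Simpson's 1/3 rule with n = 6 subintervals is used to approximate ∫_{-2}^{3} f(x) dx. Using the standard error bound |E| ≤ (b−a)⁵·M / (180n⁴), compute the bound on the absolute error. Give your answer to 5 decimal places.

|E| ≤ (5)⁵·6.1 / (180·6⁴) = 19062.5/233280 = 0.08172.

0.08172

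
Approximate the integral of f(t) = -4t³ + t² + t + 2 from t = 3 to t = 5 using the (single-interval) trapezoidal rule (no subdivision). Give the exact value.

T = (b−a)/2 · [f(3) + f(5)] = 1·[(-94) + (-468)] = -562.

-562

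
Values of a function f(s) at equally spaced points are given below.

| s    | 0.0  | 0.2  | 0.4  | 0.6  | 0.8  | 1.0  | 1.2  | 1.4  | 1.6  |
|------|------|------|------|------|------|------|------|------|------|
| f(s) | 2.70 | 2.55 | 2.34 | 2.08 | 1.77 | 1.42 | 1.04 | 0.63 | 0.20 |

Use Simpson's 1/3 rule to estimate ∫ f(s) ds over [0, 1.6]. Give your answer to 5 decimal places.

h = 0.2, n = 8.
(h/3)·[y₀ + 4y₁ + 2y₂ + 4y₃ + 2y₄ + 4y₅ + 2y₆ + 4y₇ + y₈] = 0.066667·(39.92) = 2.66133.

2.66133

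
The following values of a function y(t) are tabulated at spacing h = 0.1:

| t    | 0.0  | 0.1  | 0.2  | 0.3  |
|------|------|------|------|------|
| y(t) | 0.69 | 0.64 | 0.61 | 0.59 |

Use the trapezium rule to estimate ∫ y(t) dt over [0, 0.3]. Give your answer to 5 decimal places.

0.18900

h = 0.1, n = 3.
(h/2)·[y₀ + 2y₁ + 2y₂ + y₃] = 0.05·(3.78) = 0.18900.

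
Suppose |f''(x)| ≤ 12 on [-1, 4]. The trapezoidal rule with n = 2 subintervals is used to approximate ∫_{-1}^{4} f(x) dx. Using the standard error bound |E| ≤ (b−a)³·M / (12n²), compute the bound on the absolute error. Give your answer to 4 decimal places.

31.2500

|E| ≤ (5)³·12 / (12·2²) = 1500/48 = 31.2500.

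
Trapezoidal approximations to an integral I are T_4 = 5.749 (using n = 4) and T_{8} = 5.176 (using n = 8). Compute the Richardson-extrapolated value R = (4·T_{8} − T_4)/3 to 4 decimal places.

4.9850

R = (4·T_{8} − T_4) / 3 = (4·5.176 − 5.749)/3 = (14.955)/3 = 4.9850.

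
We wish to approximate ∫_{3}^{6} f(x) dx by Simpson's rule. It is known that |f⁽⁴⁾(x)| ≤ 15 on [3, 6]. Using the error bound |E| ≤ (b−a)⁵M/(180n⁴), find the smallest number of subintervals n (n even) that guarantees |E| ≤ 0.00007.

24

Need 3645/(180n⁴) ≤ 0.00007.
n⁴ ≥ 3645/(180·0.00007) = 289286 ⇒ n ≥ 23.1917, so the smallest even n is 24. (n must be even for Simpson's rule.)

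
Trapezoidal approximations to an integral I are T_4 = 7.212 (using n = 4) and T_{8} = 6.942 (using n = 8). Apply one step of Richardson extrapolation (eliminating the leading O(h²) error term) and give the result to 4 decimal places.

6.8520

R = (4·T_{8} − T_4) / 3 = (4·6.942 − 7.212)/3 = (20.556)/3 = 6.8520.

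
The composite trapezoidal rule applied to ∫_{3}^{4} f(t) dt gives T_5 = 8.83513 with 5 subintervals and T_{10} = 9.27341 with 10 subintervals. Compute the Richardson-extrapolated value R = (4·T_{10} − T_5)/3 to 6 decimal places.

9.419503

R = (4·T_{10} − T_5) / 3 = (4·9.27341 − 8.83513)/3 = (28.25851)/3 = 9.419503.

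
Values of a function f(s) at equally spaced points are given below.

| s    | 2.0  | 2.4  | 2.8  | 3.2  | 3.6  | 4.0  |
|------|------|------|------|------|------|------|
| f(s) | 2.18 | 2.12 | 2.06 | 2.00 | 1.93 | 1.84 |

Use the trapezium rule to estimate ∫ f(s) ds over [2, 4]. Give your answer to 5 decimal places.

4.04800

h = 0.4, n = 5.
(h/2)·[y₀ + 2y₁ + 2y₂ + 2y₃ + 2y₄ + y₅] = 0.2·(20.24) = 4.04800.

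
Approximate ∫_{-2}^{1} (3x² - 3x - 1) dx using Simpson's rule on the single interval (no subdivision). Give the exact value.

S = (b−a)/6 · [f(-2) + 4f(-0.5) + f(1)] = 0.5·[17 + 4·1.25 + (-1)] = 10.5.

10.5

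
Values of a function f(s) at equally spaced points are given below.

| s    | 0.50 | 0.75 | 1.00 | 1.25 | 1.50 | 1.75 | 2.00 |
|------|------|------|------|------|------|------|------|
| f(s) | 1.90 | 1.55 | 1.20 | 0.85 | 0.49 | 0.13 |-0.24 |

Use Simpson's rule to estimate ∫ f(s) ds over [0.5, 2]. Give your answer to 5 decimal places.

h = 0.25, n = 6.
(h/3)·[y₀ + 4y₁ + 2y₂ + 4y₃ + 2y₄ + 4y₅ + y₆] = 0.083333·(15.16) = 1.26333.

1.26333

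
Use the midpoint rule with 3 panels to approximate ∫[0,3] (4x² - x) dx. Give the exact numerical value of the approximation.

30.5

h = (3 − 0)/3 = 1.
Midpoints m₁,…,m₃ = 0.5, 1.5, 2.5.
f(m₁)=0.5, f(m₂)=7.5, f(m₃)=22.5.
h·[f(m₁) + f(m₂) + f(m₃)] = 1·(30.5) = 30.5.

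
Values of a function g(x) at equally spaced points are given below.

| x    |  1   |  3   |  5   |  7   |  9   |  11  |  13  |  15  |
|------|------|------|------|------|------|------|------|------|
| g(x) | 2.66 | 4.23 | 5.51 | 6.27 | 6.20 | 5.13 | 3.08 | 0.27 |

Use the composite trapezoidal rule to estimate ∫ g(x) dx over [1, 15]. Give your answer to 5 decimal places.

h = 2, n = 7.
(h/2)·[y₀ + 2y₁ + 2y₂ + 2y₃ + 2y₄ + 2y₅ + 2y₆ + y₇] = 1·(63.77) = 63.77000.

63.77000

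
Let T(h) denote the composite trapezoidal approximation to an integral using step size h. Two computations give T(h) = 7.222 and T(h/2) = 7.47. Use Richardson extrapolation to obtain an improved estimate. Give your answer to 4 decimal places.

7.5527

R = (4·T(h/2) − T(h)) / 3 = (4·7.47 − 7.222)/3 = (22.658)/3 = 7.5527.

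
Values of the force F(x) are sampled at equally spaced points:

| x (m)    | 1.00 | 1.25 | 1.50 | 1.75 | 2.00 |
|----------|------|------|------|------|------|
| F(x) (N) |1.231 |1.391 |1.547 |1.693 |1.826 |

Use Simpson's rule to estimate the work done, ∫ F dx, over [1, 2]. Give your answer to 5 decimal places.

h = 0.25, n = 4.
(h/3)·[y₀ + 4y₁ + 2y₂ + 4y₃ + y₄] = 0.083333·(18.487) = 1.54058.

1.54058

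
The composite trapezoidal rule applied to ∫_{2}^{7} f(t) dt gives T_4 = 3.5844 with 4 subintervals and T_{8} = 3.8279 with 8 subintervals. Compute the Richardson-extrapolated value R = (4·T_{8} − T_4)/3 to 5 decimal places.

R = (4·T_{8} − T_4) / 3 = (4·3.8279 − 3.5844)/3 = (11.7272)/3 = 3.90907.

3.90907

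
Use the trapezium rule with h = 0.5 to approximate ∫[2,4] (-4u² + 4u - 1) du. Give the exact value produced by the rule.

h = (4 − 2)/4 = 0.5.
Nodes u₀,…,u₄ = 2, 2.5, 3, 3.5, 4.
f(u) = -4u² + 4u - 1: f₀=-9, f₁=-16, f₂=-25, f₃=-36, f₄=-49.
(h/2)·[f₀ + 2f₁ + 2f₂ + 2f₃ + f₄] = 0.25·(-212) = -53.

-53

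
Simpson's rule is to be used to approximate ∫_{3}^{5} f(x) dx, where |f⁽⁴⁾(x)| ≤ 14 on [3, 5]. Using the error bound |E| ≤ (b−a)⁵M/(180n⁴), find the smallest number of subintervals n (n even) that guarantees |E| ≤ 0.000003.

Need 448/(180n⁴) ≤ 0.000003.
n⁴ ≥ 448/(180·0.000003) = 829630 ⇒ n ≥ 30.1801, so the smallest even n is 32. (n must be even for Simpson's rule.)

32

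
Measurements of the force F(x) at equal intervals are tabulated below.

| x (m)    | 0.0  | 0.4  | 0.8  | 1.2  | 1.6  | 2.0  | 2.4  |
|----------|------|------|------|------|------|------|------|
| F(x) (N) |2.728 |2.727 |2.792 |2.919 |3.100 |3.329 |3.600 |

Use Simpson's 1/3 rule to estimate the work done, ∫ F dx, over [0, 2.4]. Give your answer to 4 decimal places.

h = 0.4, n = 6.
(h/3)·[y₀ + 4y₁ + 2y₂ + 4y₃ + 2y₄ + 4y₅ + y₆] = 0.133333·(54.012) = 7.2016.

7.2016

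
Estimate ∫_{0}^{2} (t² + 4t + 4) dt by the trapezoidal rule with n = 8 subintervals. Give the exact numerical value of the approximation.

18.6875

h = (2 − 0)/8 = 0.25.
Nodes t₀,…,t₈ = 0, 0.25, 0.5, 0.75, 1, 1.25, 1.5, 1.75, 2.
f(t) = t² + 4t + 4: f₀=4, f₁=5.0625, f₂=6.25, f₃=7.5625, f₄=9, f₅=10.5625, f₆=12.25, f₇=14.0625, f₈=16.
(h/2)·[f₀ + 2f₁ + 2f₂ + 2f₃ + 2f₄ + 2f₅ + 2f₆ + 2f₇ + f₈] = 0.125·(149.5) = 18.6875.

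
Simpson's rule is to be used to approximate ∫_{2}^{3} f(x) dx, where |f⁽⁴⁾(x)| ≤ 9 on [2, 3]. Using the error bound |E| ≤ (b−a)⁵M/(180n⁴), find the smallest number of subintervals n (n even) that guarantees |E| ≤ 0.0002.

4

Need 9/(180n⁴) ≤ 0.0002.
n⁴ ≥ 9/(180·0.0002) = 250 ⇒ n ≥ 3.9764, so the smallest even n is 4. (n must be even for Simpson's rule.)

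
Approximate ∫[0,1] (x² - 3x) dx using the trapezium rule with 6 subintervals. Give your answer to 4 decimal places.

-1.1620

h = (1 − 0)/6 = 0.166667.
Nodes x₀,…,x₆ = 0, 0.166667, 0.333333, 0.5, 0.666667, 0.833333, 1.
f(x) = x² - 3x: f₀=0, f₁=-0.472222, f₂=-0.888889, f₃=-1.25, f₄=-1.555556, f₅=-1.805556, f₆=-2.
(h/2)·[f₀ + 2f₁ + 2f₂ + 2f₃ + 2f₄ + 2f₅ + f₆] = 0.083333·(-13.944444) = -1.1620.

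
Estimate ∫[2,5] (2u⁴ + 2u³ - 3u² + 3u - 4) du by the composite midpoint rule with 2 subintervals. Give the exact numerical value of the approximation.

1347.2109375

h = (5 − 2)/2 = 1.5.
Midpoints m₁,…,m₂ = 2.75, 4.25.
f(m₁)=137.5390625, f(m₂)=760.6015625.
h·[f(m₁) + f(m₂)] = 1.5·(898.140625) = 1347.2109375.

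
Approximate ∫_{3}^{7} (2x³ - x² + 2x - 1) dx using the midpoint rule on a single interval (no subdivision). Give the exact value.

M = (b−a)·f(5) = 4·(234) = 936.

936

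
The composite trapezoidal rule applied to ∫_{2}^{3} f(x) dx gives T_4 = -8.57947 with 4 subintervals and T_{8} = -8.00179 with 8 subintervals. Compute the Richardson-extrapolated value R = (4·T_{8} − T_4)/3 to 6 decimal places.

R = (4·T_{8} − T_4) / 3 = (4·(-8.00179) − (-8.57947))/3 = (-23.42769)/3 = -7.809230.

-7.809230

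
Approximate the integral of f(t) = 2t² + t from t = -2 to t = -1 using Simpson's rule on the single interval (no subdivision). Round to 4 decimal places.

3.1667

S = (b−a)/6 · [f(-2) + 4f(-1.5) + f(-1)] = 0.166667·[6 + 4·3 + 1] = 3.1667.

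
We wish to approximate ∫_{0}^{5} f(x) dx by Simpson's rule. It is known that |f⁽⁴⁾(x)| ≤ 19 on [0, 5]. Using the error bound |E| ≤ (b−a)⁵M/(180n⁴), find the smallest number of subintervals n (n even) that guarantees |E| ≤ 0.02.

Need 59375/(180n⁴) ≤ 0.02.
n⁴ ≥ 59375/(180·0.02) = 16493.1 ⇒ n ≥ 11.3325, so the smallest even n is 12. (n must be even for Simpson's rule.)

12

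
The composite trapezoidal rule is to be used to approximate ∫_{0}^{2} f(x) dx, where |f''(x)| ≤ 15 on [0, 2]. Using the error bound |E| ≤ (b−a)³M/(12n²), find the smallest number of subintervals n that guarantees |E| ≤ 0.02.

Need 120/(12n²) ≤ 0.02.
n² ≥ 120/(12·0.02) = 500 ⇒ n ≥ 22.3607, so the smallest n is 23.

23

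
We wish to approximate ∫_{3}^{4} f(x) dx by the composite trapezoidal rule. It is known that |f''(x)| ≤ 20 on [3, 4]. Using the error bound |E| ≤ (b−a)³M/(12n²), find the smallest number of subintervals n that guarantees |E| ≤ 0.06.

6

Need 20/(12n²) ≤ 0.06.
n² ≥ 20/(12·0.06) = 27.7778 ⇒ n ≥ 5.2705, so the smallest n is 6.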